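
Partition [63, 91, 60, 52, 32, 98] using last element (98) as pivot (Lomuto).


Pivot: 98
  63 <= 98: advance i (no swap)
  91 <= 98: advance i (no swap)
  60 <= 98: advance i (no swap)
  52 <= 98: advance i (no swap)
  32 <= 98: advance i (no swap)
Place pivot at 5: [63, 91, 60, 52, 32, 98]

Partitioned: [63, 91, 60, 52, 32, 98]


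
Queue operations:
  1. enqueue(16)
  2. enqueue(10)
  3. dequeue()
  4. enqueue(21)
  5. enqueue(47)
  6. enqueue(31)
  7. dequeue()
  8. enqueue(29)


enqueue(16) -> [16]
enqueue(10) -> [16, 10]
dequeue()->16, [10]
enqueue(21) -> [10, 21]
enqueue(47) -> [10, 21, 47]
enqueue(31) -> [10, 21, 47, 31]
dequeue()->10, [21, 47, 31]
enqueue(29) -> [21, 47, 31, 29]

Final queue: [21, 47, 31, 29]


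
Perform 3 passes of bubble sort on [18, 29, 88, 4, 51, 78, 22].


Initial: [18, 29, 88, 4, 51, 78, 22]
Pass 1: [18, 29, 4, 51, 78, 22, 88] (4 swaps)
Pass 2: [18, 4, 29, 51, 22, 78, 88] (2 swaps)
Pass 3: [4, 18, 29, 22, 51, 78, 88] (2 swaps)

After 3 passes: [4, 18, 29, 22, 51, 78, 88]


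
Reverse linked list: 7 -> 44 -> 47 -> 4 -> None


Step 1: curr=7, set curr.next=prev(None) | reversed so far: 7
Step 2: curr=44, set curr.next=prev(7) | reversed so far: 44 -> 7
Step 3: curr=47, set curr.next=prev(44) | reversed so far: 47 -> 44 -> 7
Step 4: curr=4, set curr.next=prev(47) | reversed so far: 4 -> 47 -> 44 -> 7

4 -> 47 -> 44 -> 7 -> None


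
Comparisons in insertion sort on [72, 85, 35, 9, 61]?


Algorithm: insertion sort
Input: [72, 85, 35, 9, 61]
Sorted: [9, 35, 61, 72, 85]

9


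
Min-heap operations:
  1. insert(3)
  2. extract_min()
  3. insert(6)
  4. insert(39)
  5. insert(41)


insert(3) -> [3]
extract_min()->3, []
insert(6) -> [6]
insert(39) -> [6, 39]
insert(41) -> [6, 39, 41]

Final heap: [6, 39, 41]


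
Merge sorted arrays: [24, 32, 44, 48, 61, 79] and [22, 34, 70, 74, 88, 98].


Take 22 from B
Take 24 from A
Take 32 from A
Take 34 from B
Take 44 from A
Take 48 from A
Take 61 from A
Take 70 from B
Take 74 from B
Take 79 from A

Merged: [22, 24, 32, 34, 44, 48, 61, 70, 74, 79, 88, 98]


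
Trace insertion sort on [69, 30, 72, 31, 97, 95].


Initial: [69, 30, 72, 31, 97, 95]
Insert 30: [30, 69, 72, 31, 97, 95]
Insert 72: [30, 69, 72, 31, 97, 95]
Insert 31: [30, 31, 69, 72, 97, 95]
Insert 97: [30, 31, 69, 72, 97, 95]
Insert 95: [30, 31, 69, 72, 95, 97]

Sorted: [30, 31, 69, 72, 95, 97]


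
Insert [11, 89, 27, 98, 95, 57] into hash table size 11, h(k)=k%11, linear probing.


Insert 11: h=0 -> slot 0
Insert 89: h=1 -> slot 1
Insert 27: h=5 -> slot 5
Insert 98: h=10 -> slot 10
Insert 95: h=7 -> slot 7
Insert 57: h=2 -> slot 2

Table: [11, 89, 57, None, None, 27, None, 95, None, None, 98]


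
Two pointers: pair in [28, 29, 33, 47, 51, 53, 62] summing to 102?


lo=0(28)+hi=6(62)=90
lo=1(29)+hi=6(62)=91
lo=2(33)+hi=6(62)=95
lo=3(47)+hi=6(62)=109
lo=3(47)+hi=5(53)=100
lo=4(51)+hi=5(53)=104

No pair found


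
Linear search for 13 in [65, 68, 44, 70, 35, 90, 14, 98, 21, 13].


i=0: 65!=13
i=1: 68!=13
i=2: 44!=13
i=3: 70!=13
i=4: 35!=13
i=5: 90!=13
i=6: 14!=13
i=7: 98!=13
i=8: 21!=13
i=9: 13==13 found!

Found at 9, 10 comps


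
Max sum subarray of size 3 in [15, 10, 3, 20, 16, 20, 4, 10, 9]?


[0:3]: 28
[1:4]: 33
[2:5]: 39
[3:6]: 56
[4:7]: 40
[5:8]: 34
[6:9]: 23

Max: 56 at [3:6]


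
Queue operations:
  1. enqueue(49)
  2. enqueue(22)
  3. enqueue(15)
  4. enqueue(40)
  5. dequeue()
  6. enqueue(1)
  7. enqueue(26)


enqueue(49) -> [49]
enqueue(22) -> [49, 22]
enqueue(15) -> [49, 22, 15]
enqueue(40) -> [49, 22, 15, 40]
dequeue()->49, [22, 15, 40]
enqueue(1) -> [22, 15, 40, 1]
enqueue(26) -> [22, 15, 40, 1, 26]

Final queue: [22, 15, 40, 1, 26]


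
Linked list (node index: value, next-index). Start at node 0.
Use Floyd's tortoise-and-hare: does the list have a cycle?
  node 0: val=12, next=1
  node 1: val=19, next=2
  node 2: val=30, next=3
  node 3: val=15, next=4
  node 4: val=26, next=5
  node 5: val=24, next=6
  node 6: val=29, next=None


Floyd's tortoise (slow, +1) and hare (fast, +2):
  init: slow=0, fast=0
  step 1: slow=1, fast=2
  step 2: slow=2, fast=4
  step 3: slow=3, fast=6
  step 4: fast -> None, no cycle

Cycle: no


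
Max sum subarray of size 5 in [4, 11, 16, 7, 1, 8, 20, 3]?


[0:5]: 39
[1:6]: 43
[2:7]: 52
[3:8]: 39

Max: 52 at [2:7]


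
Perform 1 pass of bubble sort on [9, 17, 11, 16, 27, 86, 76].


Initial: [9, 17, 11, 16, 27, 86, 76]
Pass 1: [9, 11, 16, 17, 27, 76, 86] (3 swaps)

After 1 pass: [9, 11, 16, 17, 27, 76, 86]


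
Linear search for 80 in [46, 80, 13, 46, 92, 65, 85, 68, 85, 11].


i=0: 46!=80
i=1: 80==80 found!

Found at 1, 2 comps


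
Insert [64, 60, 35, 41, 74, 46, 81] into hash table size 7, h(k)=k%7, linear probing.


Insert 64: h=1 -> slot 1
Insert 60: h=4 -> slot 4
Insert 35: h=0 -> slot 0
Insert 41: h=6 -> slot 6
Insert 74: h=4, 1 probes -> slot 5
Insert 46: h=4, 5 probes -> slot 2
Insert 81: h=4, 6 probes -> slot 3

Table: [35, 64, 46, 81, 60, 74, 41]


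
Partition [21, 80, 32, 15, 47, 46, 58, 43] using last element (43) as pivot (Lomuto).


Pivot: 43
  21 <= 43: advance i (no swap)
  32 <= 43: swap -> [21, 32, 80, 15, 47, 46, 58, 43]
  15 <= 43: swap -> [21, 32, 15, 80, 47, 46, 58, 43]
Place pivot at 3: [21, 32, 15, 43, 47, 46, 58, 80]

Partitioned: [21, 32, 15, 43, 47, 46, 58, 80]


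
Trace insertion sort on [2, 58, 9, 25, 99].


Initial: [2, 58, 9, 25, 99]
Insert 58: [2, 58, 9, 25, 99]
Insert 9: [2, 9, 58, 25, 99]
Insert 25: [2, 9, 25, 58, 99]
Insert 99: [2, 9, 25, 58, 99]

Sorted: [2, 9, 25, 58, 99]


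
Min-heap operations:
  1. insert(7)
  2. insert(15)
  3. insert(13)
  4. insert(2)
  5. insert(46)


insert(7) -> [7]
insert(15) -> [7, 15]
insert(13) -> [7, 15, 13]
insert(2) -> [2, 7, 13, 15]
insert(46) -> [2, 7, 13, 15, 46]

Final heap: [2, 7, 13, 15, 46]


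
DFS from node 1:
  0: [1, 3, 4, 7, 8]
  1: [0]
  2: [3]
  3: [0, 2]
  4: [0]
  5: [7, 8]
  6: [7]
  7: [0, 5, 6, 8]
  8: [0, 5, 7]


Visit 1, push [0]
Visit 0, push [8, 7, 4, 3]
Visit 3, push [2]
Visit 2, push []
Visit 4, push []
Visit 7, push [8, 6, 5]
Visit 5, push [8]
Visit 8, push []
Visit 6, push []

DFS order: [1, 0, 3, 2, 4, 7, 5, 8, 6]


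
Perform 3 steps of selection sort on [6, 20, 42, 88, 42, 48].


Initial: [6, 20, 42, 88, 42, 48]
Step 1: min=6 at 0
  Swap: [6, 20, 42, 88, 42, 48]
Step 2: min=20 at 1
  Swap: [6, 20, 42, 88, 42, 48]
Step 3: min=42 at 2
  Swap: [6, 20, 42, 88, 42, 48]

After 3 steps: [6, 20, 42, 88, 42, 48]


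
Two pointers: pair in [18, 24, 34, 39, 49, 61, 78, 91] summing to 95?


lo=0(18)+hi=7(91)=109
lo=0(18)+hi=6(78)=96
lo=0(18)+hi=5(61)=79
lo=1(24)+hi=5(61)=85
lo=2(34)+hi=5(61)=95

Yes: 34+61=95


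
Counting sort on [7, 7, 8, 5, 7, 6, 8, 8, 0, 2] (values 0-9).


Input: [7, 7, 8, 5, 7, 6, 8, 8, 0, 2]
Counts: [1, 0, 1, 0, 0, 1, 1, 3, 3, 0]

Sorted: [0, 2, 5, 6, 7, 7, 7, 8, 8, 8]


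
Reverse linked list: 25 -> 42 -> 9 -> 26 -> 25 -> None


Step 1: curr=25, set curr.next=prev(None) | reversed so far: 25
Step 2: curr=42, set curr.next=prev(25) | reversed so far: 42 -> 25
Step 3: curr=9, set curr.next=prev(42) | reversed so far: 9 -> 42 -> 25
Step 4: curr=26, set curr.next=prev(9) | reversed so far: 26 -> 9 -> 42 -> 25
Step 5: curr=25, set curr.next=prev(26) | reversed so far: 25 -> 26 -> 9 -> 42 -> 25

25 -> 26 -> 9 -> 42 -> 25 -> None


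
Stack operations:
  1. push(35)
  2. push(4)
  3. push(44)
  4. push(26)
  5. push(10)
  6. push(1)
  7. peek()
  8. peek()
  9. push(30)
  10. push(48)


push(35) -> [35]
push(4) -> [35, 4]
push(44) -> [35, 4, 44]
push(26) -> [35, 4, 44, 26]
push(10) -> [35, 4, 44, 26, 10]
push(1) -> [35, 4, 44, 26, 10, 1]
peek()->1
peek()->1
push(30) -> [35, 4, 44, 26, 10, 1, 30]
push(48) -> [35, 4, 44, 26, 10, 1, 30, 48]

Final stack: [35, 4, 44, 26, 10, 1, 30, 48]


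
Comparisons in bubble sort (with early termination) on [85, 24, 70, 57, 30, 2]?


Algorithm: bubble sort (with early termination)
Input: [85, 24, 70, 57, 30, 2]
Sorted: [2, 24, 30, 57, 70, 85]

15


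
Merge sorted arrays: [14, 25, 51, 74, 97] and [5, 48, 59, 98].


Take 5 from B
Take 14 from A
Take 25 from A
Take 48 from B
Take 51 from A
Take 59 from B
Take 74 from A
Take 97 from A

Merged: [5, 14, 25, 48, 51, 59, 74, 97, 98]


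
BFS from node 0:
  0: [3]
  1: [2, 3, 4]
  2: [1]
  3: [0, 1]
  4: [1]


Visit 0, enqueue [3]
Visit 3, enqueue [1]
Visit 1, enqueue [2, 4]
Visit 2, enqueue []
Visit 4, enqueue []

BFS order: [0, 3, 1, 2, 4]


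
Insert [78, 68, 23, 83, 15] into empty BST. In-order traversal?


Insert 78: root
Insert 68: L from 78
Insert 23: L from 78 -> L from 68
Insert 83: R from 78
Insert 15: L from 78 -> L from 68 -> L from 23

In-order: [15, 23, 68, 78, 83]


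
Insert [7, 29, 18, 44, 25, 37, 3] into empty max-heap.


Insert 7: [7]
Insert 29: [29, 7]
Insert 18: [29, 7, 18]
Insert 44: [44, 29, 18, 7]
Insert 25: [44, 29, 18, 7, 25]
Insert 37: [44, 29, 37, 7, 25, 18]
Insert 3: [44, 29, 37, 7, 25, 18, 3]

Final heap: [44, 29, 37, 7, 25, 18, 3]


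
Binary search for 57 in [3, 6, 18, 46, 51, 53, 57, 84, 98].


Step 1: lo=0, hi=8, mid=4, val=51
Step 2: lo=5, hi=8, mid=6, val=57

Found at index 6


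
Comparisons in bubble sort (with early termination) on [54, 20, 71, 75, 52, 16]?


Algorithm: bubble sort (with early termination)
Input: [54, 20, 71, 75, 52, 16]
Sorted: [16, 20, 52, 54, 71, 75]

15


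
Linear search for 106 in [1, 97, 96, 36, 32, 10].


i=0: 1!=106
i=1: 97!=106
i=2: 96!=106
i=3: 36!=106
i=4: 32!=106
i=5: 10!=106

Not found, 6 comps


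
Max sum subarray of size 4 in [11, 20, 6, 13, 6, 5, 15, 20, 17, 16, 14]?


[0:4]: 50
[1:5]: 45
[2:6]: 30
[3:7]: 39
[4:8]: 46
[5:9]: 57
[6:10]: 68
[7:11]: 67

Max: 68 at [6:10]


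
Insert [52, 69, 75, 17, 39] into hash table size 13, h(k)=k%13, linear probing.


Insert 52: h=0 -> slot 0
Insert 69: h=4 -> slot 4
Insert 75: h=10 -> slot 10
Insert 17: h=4, 1 probes -> slot 5
Insert 39: h=0, 1 probes -> slot 1

Table: [52, 39, None, None, 69, 17, None, None, None, None, 75, None, None]


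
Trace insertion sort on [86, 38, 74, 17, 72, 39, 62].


Initial: [86, 38, 74, 17, 72, 39, 62]
Insert 38: [38, 86, 74, 17, 72, 39, 62]
Insert 74: [38, 74, 86, 17, 72, 39, 62]
Insert 17: [17, 38, 74, 86, 72, 39, 62]
Insert 72: [17, 38, 72, 74, 86, 39, 62]
Insert 39: [17, 38, 39, 72, 74, 86, 62]
Insert 62: [17, 38, 39, 62, 72, 74, 86]

Sorted: [17, 38, 39, 62, 72, 74, 86]


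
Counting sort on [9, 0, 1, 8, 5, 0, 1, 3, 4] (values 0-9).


Input: [9, 0, 1, 8, 5, 0, 1, 3, 4]
Counts: [2, 2, 0, 1, 1, 1, 0, 0, 1, 1]

Sorted: [0, 0, 1, 1, 3, 4, 5, 8, 9]


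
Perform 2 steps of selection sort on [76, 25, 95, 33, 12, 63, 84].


Initial: [76, 25, 95, 33, 12, 63, 84]
Step 1: min=12 at 4
  Swap: [12, 25, 95, 33, 76, 63, 84]
Step 2: min=25 at 1
  Swap: [12, 25, 95, 33, 76, 63, 84]

After 2 steps: [12, 25, 95, 33, 76, 63, 84]


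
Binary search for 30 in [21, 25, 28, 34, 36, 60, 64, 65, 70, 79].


Step 1: lo=0, hi=9, mid=4, val=36
Step 2: lo=0, hi=3, mid=1, val=25
Step 3: lo=2, hi=3, mid=2, val=28
Step 4: lo=3, hi=3, mid=3, val=34

Not found


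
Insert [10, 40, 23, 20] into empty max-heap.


Insert 10: [10]
Insert 40: [40, 10]
Insert 23: [40, 10, 23]
Insert 20: [40, 20, 23, 10]

Final heap: [40, 20, 23, 10]


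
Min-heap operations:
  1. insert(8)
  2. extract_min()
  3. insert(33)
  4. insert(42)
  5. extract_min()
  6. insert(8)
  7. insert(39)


insert(8) -> [8]
extract_min()->8, []
insert(33) -> [33]
insert(42) -> [33, 42]
extract_min()->33, [42]
insert(8) -> [8, 42]
insert(39) -> [8, 42, 39]

Final heap: [8, 42, 39]


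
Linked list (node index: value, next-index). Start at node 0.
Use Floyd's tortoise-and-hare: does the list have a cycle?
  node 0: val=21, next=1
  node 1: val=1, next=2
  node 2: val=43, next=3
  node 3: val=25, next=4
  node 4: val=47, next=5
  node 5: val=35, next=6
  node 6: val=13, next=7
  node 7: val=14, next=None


Floyd's tortoise (slow, +1) and hare (fast, +2):
  init: slow=0, fast=0
  step 1: slow=1, fast=2
  step 2: slow=2, fast=4
  step 3: slow=3, fast=6
  step 4: fast 6->7->None, no cycle

Cycle: no


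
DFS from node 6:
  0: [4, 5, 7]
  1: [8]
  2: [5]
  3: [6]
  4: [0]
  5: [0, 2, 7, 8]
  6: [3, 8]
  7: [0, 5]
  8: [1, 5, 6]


Visit 6, push [8, 3]
Visit 3, push []
Visit 8, push [5, 1]
Visit 1, push []
Visit 5, push [7, 2, 0]
Visit 0, push [7, 4]
Visit 4, push []
Visit 7, push []
Visit 2, push []

DFS order: [6, 3, 8, 1, 5, 0, 4, 7, 2]


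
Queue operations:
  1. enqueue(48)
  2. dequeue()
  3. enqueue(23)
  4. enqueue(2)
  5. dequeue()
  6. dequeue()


enqueue(48) -> [48]
dequeue()->48, []
enqueue(23) -> [23]
enqueue(2) -> [23, 2]
dequeue()->23, [2]
dequeue()->2, []

Final queue: []


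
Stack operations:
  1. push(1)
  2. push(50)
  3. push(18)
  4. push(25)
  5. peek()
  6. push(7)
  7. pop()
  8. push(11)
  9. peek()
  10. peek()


push(1) -> [1]
push(50) -> [1, 50]
push(18) -> [1, 50, 18]
push(25) -> [1, 50, 18, 25]
peek()->25
push(7) -> [1, 50, 18, 25, 7]
pop()->7, [1, 50, 18, 25]
push(11) -> [1, 50, 18, 25, 11]
peek()->11
peek()->11

Final stack: [1, 50, 18, 25, 11]


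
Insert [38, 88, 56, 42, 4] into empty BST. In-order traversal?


Insert 38: root
Insert 88: R from 38
Insert 56: R from 38 -> L from 88
Insert 42: R from 38 -> L from 88 -> L from 56
Insert 4: L from 38

In-order: [4, 38, 42, 56, 88]


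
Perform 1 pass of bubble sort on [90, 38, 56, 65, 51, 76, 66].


Initial: [90, 38, 56, 65, 51, 76, 66]
Pass 1: [38, 56, 65, 51, 76, 66, 90] (6 swaps)

After 1 pass: [38, 56, 65, 51, 76, 66, 90]


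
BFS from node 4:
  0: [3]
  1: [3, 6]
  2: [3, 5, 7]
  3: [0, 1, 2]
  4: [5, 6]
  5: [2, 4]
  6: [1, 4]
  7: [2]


Visit 4, enqueue [5, 6]
Visit 5, enqueue [2]
Visit 6, enqueue [1]
Visit 2, enqueue [3, 7]
Visit 1, enqueue []
Visit 3, enqueue [0]
Visit 7, enqueue []
Visit 0, enqueue []

BFS order: [4, 5, 6, 2, 1, 3, 7, 0]


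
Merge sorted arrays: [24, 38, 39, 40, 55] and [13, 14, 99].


Take 13 from B
Take 14 from B
Take 24 from A
Take 38 from A
Take 39 from A
Take 40 from A
Take 55 from A

Merged: [13, 14, 24, 38, 39, 40, 55, 99]


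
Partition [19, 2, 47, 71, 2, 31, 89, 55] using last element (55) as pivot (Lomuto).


Pivot: 55
  19 <= 55: advance i (no swap)
  2 <= 55: advance i (no swap)
  47 <= 55: advance i (no swap)
  2 <= 55: swap -> [19, 2, 47, 2, 71, 31, 89, 55]
  31 <= 55: swap -> [19, 2, 47, 2, 31, 71, 89, 55]
Place pivot at 5: [19, 2, 47, 2, 31, 55, 89, 71]

Partitioned: [19, 2, 47, 2, 31, 55, 89, 71]


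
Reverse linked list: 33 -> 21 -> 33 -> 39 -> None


Step 1: curr=33, set curr.next=prev(None) | reversed so far: 33
Step 2: curr=21, set curr.next=prev(33) | reversed so far: 21 -> 33
Step 3: curr=33, set curr.next=prev(21) | reversed so far: 33 -> 21 -> 33
Step 4: curr=39, set curr.next=prev(33) | reversed so far: 39 -> 33 -> 21 -> 33

39 -> 33 -> 21 -> 33 -> None


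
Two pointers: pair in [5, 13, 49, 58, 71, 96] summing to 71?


lo=0(5)+hi=5(96)=101
lo=0(5)+hi=4(71)=76
lo=0(5)+hi=3(58)=63
lo=1(13)+hi=3(58)=71

Yes: 13+58=71


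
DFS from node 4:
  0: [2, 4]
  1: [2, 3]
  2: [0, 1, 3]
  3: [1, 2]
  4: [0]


Visit 4, push [0]
Visit 0, push [2]
Visit 2, push [3, 1]
Visit 1, push [3]
Visit 3, push []

DFS order: [4, 0, 2, 1, 3]


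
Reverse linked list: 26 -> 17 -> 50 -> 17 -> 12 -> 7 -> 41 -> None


Step 1: curr=26, set curr.next=prev(None) | reversed so far: 26
Step 2: curr=17, set curr.next=prev(26) | reversed so far: 17 -> 26
Step 3: curr=50, set curr.next=prev(17) | reversed so far: 50 -> 17 -> 26
Step 4: curr=17, set curr.next=prev(50) | reversed so far: 17 -> 50 -> 17 -> 26
Step 5: curr=12, set curr.next=prev(17) | reversed so far: 12 -> 17 -> 50 -> 17 -> 26
Step 6: curr=7, set curr.next=prev(12) | reversed so far: 7 -> 12 -> 17 -> 50 -> 17 -> 26
Step 7: curr=41, set curr.next=prev(7) | reversed so far: 41 -> 7 -> 12 -> 17 -> 50 -> 17 -> 26

41 -> 7 -> 12 -> 17 -> 50 -> 17 -> 26 -> None


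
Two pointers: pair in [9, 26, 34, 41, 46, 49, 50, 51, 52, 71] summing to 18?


lo=0(9)+hi=9(71)=80
lo=0(9)+hi=8(52)=61
lo=0(9)+hi=7(51)=60
lo=0(9)+hi=6(50)=59
lo=0(9)+hi=5(49)=58
lo=0(9)+hi=4(46)=55
lo=0(9)+hi=3(41)=50
lo=0(9)+hi=2(34)=43
lo=0(9)+hi=1(26)=35

No pair found


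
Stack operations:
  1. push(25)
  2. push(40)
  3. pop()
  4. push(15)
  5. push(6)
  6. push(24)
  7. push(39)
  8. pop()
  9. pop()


push(25) -> [25]
push(40) -> [25, 40]
pop()->40, [25]
push(15) -> [25, 15]
push(6) -> [25, 15, 6]
push(24) -> [25, 15, 6, 24]
push(39) -> [25, 15, 6, 24, 39]
pop()->39, [25, 15, 6, 24]
pop()->24, [25, 15, 6]

Final stack: [25, 15, 6]


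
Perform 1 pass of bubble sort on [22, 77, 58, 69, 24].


Initial: [22, 77, 58, 69, 24]
Pass 1: [22, 58, 69, 24, 77] (3 swaps)

After 1 pass: [22, 58, 69, 24, 77]


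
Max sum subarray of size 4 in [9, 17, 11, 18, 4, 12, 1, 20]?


[0:4]: 55
[1:5]: 50
[2:6]: 45
[3:7]: 35
[4:8]: 37

Max: 55 at [0:4]


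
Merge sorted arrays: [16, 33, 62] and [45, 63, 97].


Take 16 from A
Take 33 from A
Take 45 from B
Take 62 from A

Merged: [16, 33, 45, 62, 63, 97]


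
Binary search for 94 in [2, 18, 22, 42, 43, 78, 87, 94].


Step 1: lo=0, hi=7, mid=3, val=42
Step 2: lo=4, hi=7, mid=5, val=78
Step 3: lo=6, hi=7, mid=6, val=87
Step 4: lo=7, hi=7, mid=7, val=94

Found at index 7


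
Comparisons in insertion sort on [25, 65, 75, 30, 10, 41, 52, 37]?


Algorithm: insertion sort
Input: [25, 65, 75, 30, 10, 41, 52, 37]
Sorted: [10, 25, 30, 37, 41, 52, 65, 75]

20


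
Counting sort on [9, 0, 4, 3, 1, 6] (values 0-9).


Input: [9, 0, 4, 3, 1, 6]
Counts: [1, 1, 0, 1, 1, 0, 1, 0, 0, 1]

Sorted: [0, 1, 3, 4, 6, 9]


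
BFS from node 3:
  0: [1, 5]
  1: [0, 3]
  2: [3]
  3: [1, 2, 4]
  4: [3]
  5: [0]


Visit 3, enqueue [1, 2, 4]
Visit 1, enqueue [0]
Visit 2, enqueue []
Visit 4, enqueue []
Visit 0, enqueue [5]
Visit 5, enqueue []

BFS order: [3, 1, 2, 4, 0, 5]


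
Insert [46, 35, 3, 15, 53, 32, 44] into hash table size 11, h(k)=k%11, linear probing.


Insert 46: h=2 -> slot 2
Insert 35: h=2, 1 probes -> slot 3
Insert 3: h=3, 1 probes -> slot 4
Insert 15: h=4, 1 probes -> slot 5
Insert 53: h=9 -> slot 9
Insert 32: h=10 -> slot 10
Insert 44: h=0 -> slot 0

Table: [44, None, 46, 35, 3, 15, None, None, None, 53, 32]


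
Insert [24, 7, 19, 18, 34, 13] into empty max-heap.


Insert 24: [24]
Insert 7: [24, 7]
Insert 19: [24, 7, 19]
Insert 18: [24, 18, 19, 7]
Insert 34: [34, 24, 19, 7, 18]
Insert 13: [34, 24, 19, 7, 18, 13]

Final heap: [34, 24, 19, 7, 18, 13]


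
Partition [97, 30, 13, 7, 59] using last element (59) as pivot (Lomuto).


Pivot: 59
  30 <= 59: swap -> [30, 97, 13, 7, 59]
  13 <= 59: swap -> [30, 13, 97, 7, 59]
  7 <= 59: swap -> [30, 13, 7, 97, 59]
Place pivot at 3: [30, 13, 7, 59, 97]

Partitioned: [30, 13, 7, 59, 97]


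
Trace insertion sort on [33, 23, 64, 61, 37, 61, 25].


Initial: [33, 23, 64, 61, 37, 61, 25]
Insert 23: [23, 33, 64, 61, 37, 61, 25]
Insert 64: [23, 33, 64, 61, 37, 61, 25]
Insert 61: [23, 33, 61, 64, 37, 61, 25]
Insert 37: [23, 33, 37, 61, 64, 61, 25]
Insert 61: [23, 33, 37, 61, 61, 64, 25]
Insert 25: [23, 25, 33, 37, 61, 61, 64]

Sorted: [23, 25, 33, 37, 61, 61, 64]


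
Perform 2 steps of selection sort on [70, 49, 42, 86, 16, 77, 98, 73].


Initial: [70, 49, 42, 86, 16, 77, 98, 73]
Step 1: min=16 at 4
  Swap: [16, 49, 42, 86, 70, 77, 98, 73]
Step 2: min=42 at 2
  Swap: [16, 42, 49, 86, 70, 77, 98, 73]

After 2 steps: [16, 42, 49, 86, 70, 77, 98, 73]


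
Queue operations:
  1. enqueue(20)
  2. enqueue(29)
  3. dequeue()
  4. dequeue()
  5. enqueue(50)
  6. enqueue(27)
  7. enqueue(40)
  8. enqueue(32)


enqueue(20) -> [20]
enqueue(29) -> [20, 29]
dequeue()->20, [29]
dequeue()->29, []
enqueue(50) -> [50]
enqueue(27) -> [50, 27]
enqueue(40) -> [50, 27, 40]
enqueue(32) -> [50, 27, 40, 32]

Final queue: [50, 27, 40, 32]


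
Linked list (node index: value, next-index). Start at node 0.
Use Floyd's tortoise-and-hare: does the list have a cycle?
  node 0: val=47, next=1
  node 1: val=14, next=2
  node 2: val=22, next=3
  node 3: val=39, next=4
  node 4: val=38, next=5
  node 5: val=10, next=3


Floyd's tortoise (slow, +1) and hare (fast, +2):
  init: slow=0, fast=0
  step 1: slow=1, fast=2
  step 2: slow=2, fast=4
  step 3: slow=3, fast=3
  slow == fast at node 3: cycle detected

Cycle: yes


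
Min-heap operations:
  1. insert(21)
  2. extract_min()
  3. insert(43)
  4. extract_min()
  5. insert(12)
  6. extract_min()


insert(21) -> [21]
extract_min()->21, []
insert(43) -> [43]
extract_min()->43, []
insert(12) -> [12]
extract_min()->12, []

Final heap: []


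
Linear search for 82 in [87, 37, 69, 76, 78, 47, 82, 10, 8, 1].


i=0: 87!=82
i=1: 37!=82
i=2: 69!=82
i=3: 76!=82
i=4: 78!=82
i=5: 47!=82
i=6: 82==82 found!

Found at 6, 7 comps


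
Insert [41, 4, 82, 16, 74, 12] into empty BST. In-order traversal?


Insert 41: root
Insert 4: L from 41
Insert 82: R from 41
Insert 16: L from 41 -> R from 4
Insert 74: R from 41 -> L from 82
Insert 12: L from 41 -> R from 4 -> L from 16

In-order: [4, 12, 16, 41, 74, 82]


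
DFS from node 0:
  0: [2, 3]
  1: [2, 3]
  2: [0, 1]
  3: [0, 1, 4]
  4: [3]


Visit 0, push [3, 2]
Visit 2, push [1]
Visit 1, push [3]
Visit 3, push [4]
Visit 4, push []

DFS order: [0, 2, 1, 3, 4]


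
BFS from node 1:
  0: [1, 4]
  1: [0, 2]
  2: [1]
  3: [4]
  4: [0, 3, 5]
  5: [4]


Visit 1, enqueue [0, 2]
Visit 0, enqueue [4]
Visit 2, enqueue []
Visit 4, enqueue [3, 5]
Visit 3, enqueue []
Visit 5, enqueue []

BFS order: [1, 0, 2, 4, 3, 5]


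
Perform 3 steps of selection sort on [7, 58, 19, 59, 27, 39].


Initial: [7, 58, 19, 59, 27, 39]
Step 1: min=7 at 0
  Swap: [7, 58, 19, 59, 27, 39]
Step 2: min=19 at 2
  Swap: [7, 19, 58, 59, 27, 39]
Step 3: min=27 at 4
  Swap: [7, 19, 27, 59, 58, 39]

After 3 steps: [7, 19, 27, 59, 58, 39]


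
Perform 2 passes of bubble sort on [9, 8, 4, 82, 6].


Initial: [9, 8, 4, 82, 6]
Pass 1: [8, 4, 9, 6, 82] (3 swaps)
Pass 2: [4, 8, 6, 9, 82] (2 swaps)

After 2 passes: [4, 8, 6, 9, 82]


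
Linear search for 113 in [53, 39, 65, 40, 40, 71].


i=0: 53!=113
i=1: 39!=113
i=2: 65!=113
i=3: 40!=113
i=4: 40!=113
i=5: 71!=113

Not found, 6 comps


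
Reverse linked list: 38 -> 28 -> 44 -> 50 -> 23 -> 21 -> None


Step 1: curr=38, set curr.next=prev(None) | reversed so far: 38
Step 2: curr=28, set curr.next=prev(38) | reversed so far: 28 -> 38
Step 3: curr=44, set curr.next=prev(28) | reversed so far: 44 -> 28 -> 38
Step 4: curr=50, set curr.next=prev(44) | reversed so far: 50 -> 44 -> 28 -> 38
Step 5: curr=23, set curr.next=prev(50) | reversed so far: 23 -> 50 -> 44 -> 28 -> 38
Step 6: curr=21, set curr.next=prev(23) | reversed so far: 21 -> 23 -> 50 -> 44 -> 28 -> 38

21 -> 23 -> 50 -> 44 -> 28 -> 38 -> None


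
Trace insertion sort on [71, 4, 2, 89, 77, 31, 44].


Initial: [71, 4, 2, 89, 77, 31, 44]
Insert 4: [4, 71, 2, 89, 77, 31, 44]
Insert 2: [2, 4, 71, 89, 77, 31, 44]
Insert 89: [2, 4, 71, 89, 77, 31, 44]
Insert 77: [2, 4, 71, 77, 89, 31, 44]
Insert 31: [2, 4, 31, 71, 77, 89, 44]
Insert 44: [2, 4, 31, 44, 71, 77, 89]

Sorted: [2, 4, 31, 44, 71, 77, 89]


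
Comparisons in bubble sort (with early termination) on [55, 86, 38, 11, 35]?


Algorithm: bubble sort (with early termination)
Input: [55, 86, 38, 11, 35]
Sorted: [11, 35, 38, 55, 86]

10


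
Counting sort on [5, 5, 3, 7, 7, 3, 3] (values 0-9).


Input: [5, 5, 3, 7, 7, 3, 3]
Counts: [0, 0, 0, 3, 0, 2, 0, 2, 0, 0]

Sorted: [3, 3, 3, 5, 5, 7, 7]


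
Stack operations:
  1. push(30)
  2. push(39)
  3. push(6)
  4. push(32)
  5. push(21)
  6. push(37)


push(30) -> [30]
push(39) -> [30, 39]
push(6) -> [30, 39, 6]
push(32) -> [30, 39, 6, 32]
push(21) -> [30, 39, 6, 32, 21]
push(37) -> [30, 39, 6, 32, 21, 37]

Final stack: [30, 39, 6, 32, 21, 37]


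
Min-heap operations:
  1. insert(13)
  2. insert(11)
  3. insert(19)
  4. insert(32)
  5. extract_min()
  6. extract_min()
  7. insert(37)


insert(13) -> [13]
insert(11) -> [11, 13]
insert(19) -> [11, 13, 19]
insert(32) -> [11, 13, 19, 32]
extract_min()->11, [13, 32, 19]
extract_min()->13, [19, 32]
insert(37) -> [19, 32, 37]

Final heap: [19, 32, 37]


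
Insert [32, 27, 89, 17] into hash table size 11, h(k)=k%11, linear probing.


Insert 32: h=10 -> slot 10
Insert 27: h=5 -> slot 5
Insert 89: h=1 -> slot 1
Insert 17: h=6 -> slot 6

Table: [None, 89, None, None, None, 27, 17, None, None, None, 32]


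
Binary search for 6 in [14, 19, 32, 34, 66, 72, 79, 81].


Step 1: lo=0, hi=7, mid=3, val=34
Step 2: lo=0, hi=2, mid=1, val=19
Step 3: lo=0, hi=0, mid=0, val=14

Not found


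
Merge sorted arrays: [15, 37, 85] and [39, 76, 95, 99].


Take 15 from A
Take 37 from A
Take 39 from B
Take 76 from B
Take 85 from A

Merged: [15, 37, 39, 76, 85, 95, 99]


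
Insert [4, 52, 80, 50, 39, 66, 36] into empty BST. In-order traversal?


Insert 4: root
Insert 52: R from 4
Insert 80: R from 4 -> R from 52
Insert 50: R from 4 -> L from 52
Insert 39: R from 4 -> L from 52 -> L from 50
Insert 66: R from 4 -> R from 52 -> L from 80
Insert 36: R from 4 -> L from 52 -> L from 50 -> L from 39

In-order: [4, 36, 39, 50, 52, 66, 80]


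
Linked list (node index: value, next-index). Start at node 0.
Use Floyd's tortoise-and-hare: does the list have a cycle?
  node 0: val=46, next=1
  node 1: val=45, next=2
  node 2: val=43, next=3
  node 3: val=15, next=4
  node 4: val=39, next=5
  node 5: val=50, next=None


Floyd's tortoise (slow, +1) and hare (fast, +2):
  init: slow=0, fast=0
  step 1: slow=1, fast=2
  step 2: slow=2, fast=4
  step 3: fast 4->5->None, no cycle

Cycle: no


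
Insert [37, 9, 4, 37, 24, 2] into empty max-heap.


Insert 37: [37]
Insert 9: [37, 9]
Insert 4: [37, 9, 4]
Insert 37: [37, 37, 4, 9]
Insert 24: [37, 37, 4, 9, 24]
Insert 2: [37, 37, 4, 9, 24, 2]

Final heap: [37, 37, 4, 9, 24, 2]


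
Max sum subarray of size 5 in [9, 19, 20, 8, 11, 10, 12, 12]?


[0:5]: 67
[1:6]: 68
[2:7]: 61
[3:8]: 53

Max: 68 at [1:6]


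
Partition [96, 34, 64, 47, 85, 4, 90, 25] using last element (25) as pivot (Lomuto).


Pivot: 25
  4 <= 25: swap -> [4, 34, 64, 47, 85, 96, 90, 25]
Place pivot at 1: [4, 25, 64, 47, 85, 96, 90, 34]

Partitioned: [4, 25, 64, 47, 85, 96, 90, 34]


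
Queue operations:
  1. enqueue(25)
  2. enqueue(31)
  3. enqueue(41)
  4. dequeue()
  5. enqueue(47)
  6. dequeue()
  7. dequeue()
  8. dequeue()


enqueue(25) -> [25]
enqueue(31) -> [25, 31]
enqueue(41) -> [25, 31, 41]
dequeue()->25, [31, 41]
enqueue(47) -> [31, 41, 47]
dequeue()->31, [41, 47]
dequeue()->41, [47]
dequeue()->47, []

Final queue: []


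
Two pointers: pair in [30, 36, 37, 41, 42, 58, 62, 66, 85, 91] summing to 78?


lo=0(30)+hi=9(91)=121
lo=0(30)+hi=8(85)=115
lo=0(30)+hi=7(66)=96
lo=0(30)+hi=6(62)=92
lo=0(30)+hi=5(58)=88
lo=0(30)+hi=4(42)=72
lo=1(36)+hi=4(42)=78

Yes: 36+42=78


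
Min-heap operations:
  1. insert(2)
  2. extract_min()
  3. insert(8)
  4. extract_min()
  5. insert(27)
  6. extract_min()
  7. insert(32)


insert(2) -> [2]
extract_min()->2, []
insert(8) -> [8]
extract_min()->8, []
insert(27) -> [27]
extract_min()->27, []
insert(32) -> [32]

Final heap: [32]


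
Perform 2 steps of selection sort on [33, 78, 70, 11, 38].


Initial: [33, 78, 70, 11, 38]
Step 1: min=11 at 3
  Swap: [11, 78, 70, 33, 38]
Step 2: min=33 at 3
  Swap: [11, 33, 70, 78, 38]

After 2 steps: [11, 33, 70, 78, 38]


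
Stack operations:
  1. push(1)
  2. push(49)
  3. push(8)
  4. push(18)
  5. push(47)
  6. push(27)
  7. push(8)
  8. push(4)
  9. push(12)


push(1) -> [1]
push(49) -> [1, 49]
push(8) -> [1, 49, 8]
push(18) -> [1, 49, 8, 18]
push(47) -> [1, 49, 8, 18, 47]
push(27) -> [1, 49, 8, 18, 47, 27]
push(8) -> [1, 49, 8, 18, 47, 27, 8]
push(4) -> [1, 49, 8, 18, 47, 27, 8, 4]
push(12) -> [1, 49, 8, 18, 47, 27, 8, 4, 12]

Final stack: [1, 49, 8, 18, 47, 27, 8, 4, 12]


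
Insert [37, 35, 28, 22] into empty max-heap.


Insert 37: [37]
Insert 35: [37, 35]
Insert 28: [37, 35, 28]
Insert 22: [37, 35, 28, 22]

Final heap: [37, 35, 28, 22]


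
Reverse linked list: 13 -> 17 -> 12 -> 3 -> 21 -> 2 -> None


Step 1: curr=13, set curr.next=prev(None) | reversed so far: 13
Step 2: curr=17, set curr.next=prev(13) | reversed so far: 17 -> 13
Step 3: curr=12, set curr.next=prev(17) | reversed so far: 12 -> 17 -> 13
Step 4: curr=3, set curr.next=prev(12) | reversed so far: 3 -> 12 -> 17 -> 13
Step 5: curr=21, set curr.next=prev(3) | reversed so far: 21 -> 3 -> 12 -> 17 -> 13
Step 6: curr=2, set curr.next=prev(21) | reversed so far: 2 -> 21 -> 3 -> 12 -> 17 -> 13

2 -> 21 -> 3 -> 12 -> 17 -> 13 -> None


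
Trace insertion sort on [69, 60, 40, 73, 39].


Initial: [69, 60, 40, 73, 39]
Insert 60: [60, 69, 40, 73, 39]
Insert 40: [40, 60, 69, 73, 39]
Insert 73: [40, 60, 69, 73, 39]
Insert 39: [39, 40, 60, 69, 73]

Sorted: [39, 40, 60, 69, 73]


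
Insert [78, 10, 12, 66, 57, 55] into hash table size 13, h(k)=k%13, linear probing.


Insert 78: h=0 -> slot 0
Insert 10: h=10 -> slot 10
Insert 12: h=12 -> slot 12
Insert 66: h=1 -> slot 1
Insert 57: h=5 -> slot 5
Insert 55: h=3 -> slot 3

Table: [78, 66, None, 55, None, 57, None, None, None, None, 10, None, 12]


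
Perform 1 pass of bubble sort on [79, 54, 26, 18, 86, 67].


Initial: [79, 54, 26, 18, 86, 67]
Pass 1: [54, 26, 18, 79, 67, 86] (4 swaps)

After 1 pass: [54, 26, 18, 79, 67, 86]


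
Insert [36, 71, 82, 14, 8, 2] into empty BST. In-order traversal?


Insert 36: root
Insert 71: R from 36
Insert 82: R from 36 -> R from 71
Insert 14: L from 36
Insert 8: L from 36 -> L from 14
Insert 2: L from 36 -> L from 14 -> L from 8

In-order: [2, 8, 14, 36, 71, 82]


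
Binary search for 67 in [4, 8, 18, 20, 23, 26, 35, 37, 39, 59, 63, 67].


Step 1: lo=0, hi=11, mid=5, val=26
Step 2: lo=6, hi=11, mid=8, val=39
Step 3: lo=9, hi=11, mid=10, val=63
Step 4: lo=11, hi=11, mid=11, val=67

Found at index 11


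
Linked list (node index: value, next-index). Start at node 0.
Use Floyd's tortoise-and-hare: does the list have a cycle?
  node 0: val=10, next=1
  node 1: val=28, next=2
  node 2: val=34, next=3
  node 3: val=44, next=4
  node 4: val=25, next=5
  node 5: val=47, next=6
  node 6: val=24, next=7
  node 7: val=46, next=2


Floyd's tortoise (slow, +1) and hare (fast, +2):
  init: slow=0, fast=0
  step 1: slow=1, fast=2
  step 2: slow=2, fast=4
  step 3: slow=3, fast=6
  step 4: slow=4, fast=2
  step 5: slow=5, fast=4
  step 6: slow=6, fast=6
  slow == fast at node 6: cycle detected

Cycle: yes


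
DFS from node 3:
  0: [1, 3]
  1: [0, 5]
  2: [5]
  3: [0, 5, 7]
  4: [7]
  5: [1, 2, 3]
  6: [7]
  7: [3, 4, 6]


Visit 3, push [7, 5, 0]
Visit 0, push [1]
Visit 1, push [5]
Visit 5, push [2]
Visit 2, push []
Visit 7, push [6, 4]
Visit 4, push []
Visit 6, push []

DFS order: [3, 0, 1, 5, 2, 7, 4, 6]


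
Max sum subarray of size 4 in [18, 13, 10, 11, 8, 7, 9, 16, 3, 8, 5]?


[0:4]: 52
[1:5]: 42
[2:6]: 36
[3:7]: 35
[4:8]: 40
[5:9]: 35
[6:10]: 36
[7:11]: 32

Max: 52 at [0:4]


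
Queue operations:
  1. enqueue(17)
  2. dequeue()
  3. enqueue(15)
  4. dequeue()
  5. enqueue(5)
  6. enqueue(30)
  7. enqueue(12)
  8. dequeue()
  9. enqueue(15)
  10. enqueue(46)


enqueue(17) -> [17]
dequeue()->17, []
enqueue(15) -> [15]
dequeue()->15, []
enqueue(5) -> [5]
enqueue(30) -> [5, 30]
enqueue(12) -> [5, 30, 12]
dequeue()->5, [30, 12]
enqueue(15) -> [30, 12, 15]
enqueue(46) -> [30, 12, 15, 46]

Final queue: [30, 12, 15, 46]


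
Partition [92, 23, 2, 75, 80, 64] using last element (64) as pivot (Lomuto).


Pivot: 64
  23 <= 64: swap -> [23, 92, 2, 75, 80, 64]
  2 <= 64: swap -> [23, 2, 92, 75, 80, 64]
Place pivot at 2: [23, 2, 64, 75, 80, 92]

Partitioned: [23, 2, 64, 75, 80, 92]


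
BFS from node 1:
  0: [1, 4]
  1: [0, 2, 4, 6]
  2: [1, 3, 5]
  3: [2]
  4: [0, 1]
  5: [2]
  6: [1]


Visit 1, enqueue [0, 2, 4, 6]
Visit 0, enqueue []
Visit 2, enqueue [3, 5]
Visit 4, enqueue []
Visit 6, enqueue []
Visit 3, enqueue []
Visit 5, enqueue []

BFS order: [1, 0, 2, 4, 6, 3, 5]


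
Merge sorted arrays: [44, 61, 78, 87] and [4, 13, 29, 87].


Take 4 from B
Take 13 from B
Take 29 from B
Take 44 from A
Take 61 from A
Take 78 from A
Take 87 from A

Merged: [4, 13, 29, 44, 61, 78, 87, 87]


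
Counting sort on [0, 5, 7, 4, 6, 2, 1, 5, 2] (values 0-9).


Input: [0, 5, 7, 4, 6, 2, 1, 5, 2]
Counts: [1, 1, 2, 0, 1, 2, 1, 1, 0, 0]

Sorted: [0, 1, 2, 2, 4, 5, 5, 6, 7]


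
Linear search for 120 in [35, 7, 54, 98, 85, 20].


i=0: 35!=120
i=1: 7!=120
i=2: 54!=120
i=3: 98!=120
i=4: 85!=120
i=5: 20!=120

Not found, 6 comps


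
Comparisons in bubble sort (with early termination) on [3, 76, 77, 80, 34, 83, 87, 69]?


Algorithm: bubble sort (with early termination)
Input: [3, 76, 77, 80, 34, 83, 87, 69]
Sorted: [3, 34, 69, 76, 77, 80, 83, 87]

27


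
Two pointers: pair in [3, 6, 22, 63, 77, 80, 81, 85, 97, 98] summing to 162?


lo=0(3)+hi=9(98)=101
lo=1(6)+hi=9(98)=104
lo=2(22)+hi=9(98)=120
lo=3(63)+hi=9(98)=161
lo=4(77)+hi=9(98)=175
lo=4(77)+hi=8(97)=174
lo=4(77)+hi=7(85)=162

Yes: 77+85=162


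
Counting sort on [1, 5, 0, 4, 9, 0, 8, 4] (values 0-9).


Input: [1, 5, 0, 4, 9, 0, 8, 4]
Counts: [2, 1, 0, 0, 2, 1, 0, 0, 1, 1]

Sorted: [0, 0, 1, 4, 4, 5, 8, 9]


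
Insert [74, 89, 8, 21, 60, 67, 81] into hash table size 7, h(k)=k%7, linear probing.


Insert 74: h=4 -> slot 4
Insert 89: h=5 -> slot 5
Insert 8: h=1 -> slot 1
Insert 21: h=0 -> slot 0
Insert 60: h=4, 2 probes -> slot 6
Insert 67: h=4, 5 probes -> slot 2
Insert 81: h=4, 6 probes -> slot 3

Table: [21, 8, 67, 81, 74, 89, 60]


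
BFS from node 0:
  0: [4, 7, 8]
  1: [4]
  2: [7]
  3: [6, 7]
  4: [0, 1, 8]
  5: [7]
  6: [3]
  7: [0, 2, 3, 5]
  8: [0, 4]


Visit 0, enqueue [4, 7, 8]
Visit 4, enqueue [1]
Visit 7, enqueue [2, 3, 5]
Visit 8, enqueue []
Visit 1, enqueue []
Visit 2, enqueue []
Visit 3, enqueue [6]
Visit 5, enqueue []
Visit 6, enqueue []

BFS order: [0, 4, 7, 8, 1, 2, 3, 5, 6]


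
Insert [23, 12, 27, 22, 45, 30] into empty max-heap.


Insert 23: [23]
Insert 12: [23, 12]
Insert 27: [27, 12, 23]
Insert 22: [27, 22, 23, 12]
Insert 45: [45, 27, 23, 12, 22]
Insert 30: [45, 27, 30, 12, 22, 23]

Final heap: [45, 27, 30, 12, 22, 23]


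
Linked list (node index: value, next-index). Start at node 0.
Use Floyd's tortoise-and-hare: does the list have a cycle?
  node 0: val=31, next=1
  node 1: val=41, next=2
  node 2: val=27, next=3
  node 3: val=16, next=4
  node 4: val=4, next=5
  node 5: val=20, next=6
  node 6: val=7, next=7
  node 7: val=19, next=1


Floyd's tortoise (slow, +1) and hare (fast, +2):
  init: slow=0, fast=0
  step 1: slow=1, fast=2
  step 2: slow=2, fast=4
  step 3: slow=3, fast=6
  step 4: slow=4, fast=1
  step 5: slow=5, fast=3
  step 6: slow=6, fast=5
  step 7: slow=7, fast=7
  slow == fast at node 7: cycle detected

Cycle: yes


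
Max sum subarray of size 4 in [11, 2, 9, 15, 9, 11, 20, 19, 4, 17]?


[0:4]: 37
[1:5]: 35
[2:6]: 44
[3:7]: 55
[4:8]: 59
[5:9]: 54
[6:10]: 60

Max: 60 at [6:10]


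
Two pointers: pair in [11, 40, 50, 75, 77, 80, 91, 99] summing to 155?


lo=0(11)+hi=7(99)=110
lo=1(40)+hi=7(99)=139
lo=2(50)+hi=7(99)=149
lo=3(75)+hi=7(99)=174
lo=3(75)+hi=6(91)=166
lo=3(75)+hi=5(80)=155

Yes: 75+80=155


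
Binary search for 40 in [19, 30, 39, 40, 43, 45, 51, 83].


Step 1: lo=0, hi=7, mid=3, val=40

Found at index 3


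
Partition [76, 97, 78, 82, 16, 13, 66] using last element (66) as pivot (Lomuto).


Pivot: 66
  16 <= 66: swap -> [16, 97, 78, 82, 76, 13, 66]
  13 <= 66: swap -> [16, 13, 78, 82, 76, 97, 66]
Place pivot at 2: [16, 13, 66, 82, 76, 97, 78]

Partitioned: [16, 13, 66, 82, 76, 97, 78]


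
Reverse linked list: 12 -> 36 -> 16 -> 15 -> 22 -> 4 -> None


Step 1: curr=12, set curr.next=prev(None) | reversed so far: 12
Step 2: curr=36, set curr.next=prev(12) | reversed so far: 36 -> 12
Step 3: curr=16, set curr.next=prev(36) | reversed so far: 16 -> 36 -> 12
Step 4: curr=15, set curr.next=prev(16) | reversed so far: 15 -> 16 -> 36 -> 12
Step 5: curr=22, set curr.next=prev(15) | reversed so far: 22 -> 15 -> 16 -> 36 -> 12
Step 6: curr=4, set curr.next=prev(22) | reversed so far: 4 -> 22 -> 15 -> 16 -> 36 -> 12

4 -> 22 -> 15 -> 16 -> 36 -> 12 -> None


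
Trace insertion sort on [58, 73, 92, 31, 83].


Initial: [58, 73, 92, 31, 83]
Insert 73: [58, 73, 92, 31, 83]
Insert 92: [58, 73, 92, 31, 83]
Insert 31: [31, 58, 73, 92, 83]
Insert 83: [31, 58, 73, 83, 92]

Sorted: [31, 58, 73, 83, 92]


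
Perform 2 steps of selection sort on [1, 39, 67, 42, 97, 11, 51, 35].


Initial: [1, 39, 67, 42, 97, 11, 51, 35]
Step 1: min=1 at 0
  Swap: [1, 39, 67, 42, 97, 11, 51, 35]
Step 2: min=11 at 5
  Swap: [1, 11, 67, 42, 97, 39, 51, 35]

After 2 steps: [1, 11, 67, 42, 97, 39, 51, 35]


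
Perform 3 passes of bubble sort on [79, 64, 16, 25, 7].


Initial: [79, 64, 16, 25, 7]
Pass 1: [64, 16, 25, 7, 79] (4 swaps)
Pass 2: [16, 25, 7, 64, 79] (3 swaps)
Pass 3: [16, 7, 25, 64, 79] (1 swaps)

After 3 passes: [16, 7, 25, 64, 79]


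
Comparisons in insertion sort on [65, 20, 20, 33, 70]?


Algorithm: insertion sort
Input: [65, 20, 20, 33, 70]
Sorted: [20, 20, 33, 65, 70]

6


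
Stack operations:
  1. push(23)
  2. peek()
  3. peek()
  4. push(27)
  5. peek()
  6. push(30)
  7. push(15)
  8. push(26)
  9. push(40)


push(23) -> [23]
peek()->23
peek()->23
push(27) -> [23, 27]
peek()->27
push(30) -> [23, 27, 30]
push(15) -> [23, 27, 30, 15]
push(26) -> [23, 27, 30, 15, 26]
push(40) -> [23, 27, 30, 15, 26, 40]

Final stack: [23, 27, 30, 15, 26, 40]


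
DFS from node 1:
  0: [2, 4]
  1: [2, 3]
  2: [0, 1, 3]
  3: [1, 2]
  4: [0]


Visit 1, push [3, 2]
Visit 2, push [3, 0]
Visit 0, push [4]
Visit 4, push []
Visit 3, push []

DFS order: [1, 2, 0, 4, 3]


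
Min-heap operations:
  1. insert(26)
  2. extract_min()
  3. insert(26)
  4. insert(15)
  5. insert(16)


insert(26) -> [26]
extract_min()->26, []
insert(26) -> [26]
insert(15) -> [15, 26]
insert(16) -> [15, 26, 16]

Final heap: [15, 26, 16]


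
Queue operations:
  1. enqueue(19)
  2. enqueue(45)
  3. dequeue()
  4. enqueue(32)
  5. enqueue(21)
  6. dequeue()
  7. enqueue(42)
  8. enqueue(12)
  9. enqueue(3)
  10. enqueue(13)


enqueue(19) -> [19]
enqueue(45) -> [19, 45]
dequeue()->19, [45]
enqueue(32) -> [45, 32]
enqueue(21) -> [45, 32, 21]
dequeue()->45, [32, 21]
enqueue(42) -> [32, 21, 42]
enqueue(12) -> [32, 21, 42, 12]
enqueue(3) -> [32, 21, 42, 12, 3]
enqueue(13) -> [32, 21, 42, 12, 3, 13]

Final queue: [32, 21, 42, 12, 3, 13]


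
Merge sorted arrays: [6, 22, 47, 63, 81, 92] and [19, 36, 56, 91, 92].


Take 6 from A
Take 19 from B
Take 22 from A
Take 36 from B
Take 47 from A
Take 56 from B
Take 63 from A
Take 81 from A
Take 91 from B
Take 92 from A

Merged: [6, 19, 22, 36, 47, 56, 63, 81, 91, 92, 92]


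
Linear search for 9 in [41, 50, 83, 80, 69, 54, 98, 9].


i=0: 41!=9
i=1: 50!=9
i=2: 83!=9
i=3: 80!=9
i=4: 69!=9
i=5: 54!=9
i=6: 98!=9
i=7: 9==9 found!

Found at 7, 8 comps


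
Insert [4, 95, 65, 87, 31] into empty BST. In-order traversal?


Insert 4: root
Insert 95: R from 4
Insert 65: R from 4 -> L from 95
Insert 87: R from 4 -> L from 95 -> R from 65
Insert 31: R from 4 -> L from 95 -> L from 65

In-order: [4, 31, 65, 87, 95]


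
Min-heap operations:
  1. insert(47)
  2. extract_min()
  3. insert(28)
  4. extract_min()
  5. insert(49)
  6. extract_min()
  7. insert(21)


insert(47) -> [47]
extract_min()->47, []
insert(28) -> [28]
extract_min()->28, []
insert(49) -> [49]
extract_min()->49, []
insert(21) -> [21]

Final heap: [21]


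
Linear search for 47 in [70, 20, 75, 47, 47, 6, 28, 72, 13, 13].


i=0: 70!=47
i=1: 20!=47
i=2: 75!=47
i=3: 47==47 found!

Found at 3, 4 comps


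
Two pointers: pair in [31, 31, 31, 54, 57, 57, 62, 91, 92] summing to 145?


lo=0(31)+hi=8(92)=123
lo=1(31)+hi=8(92)=123
lo=2(31)+hi=8(92)=123
lo=3(54)+hi=8(92)=146
lo=3(54)+hi=7(91)=145

Yes: 54+91=145
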